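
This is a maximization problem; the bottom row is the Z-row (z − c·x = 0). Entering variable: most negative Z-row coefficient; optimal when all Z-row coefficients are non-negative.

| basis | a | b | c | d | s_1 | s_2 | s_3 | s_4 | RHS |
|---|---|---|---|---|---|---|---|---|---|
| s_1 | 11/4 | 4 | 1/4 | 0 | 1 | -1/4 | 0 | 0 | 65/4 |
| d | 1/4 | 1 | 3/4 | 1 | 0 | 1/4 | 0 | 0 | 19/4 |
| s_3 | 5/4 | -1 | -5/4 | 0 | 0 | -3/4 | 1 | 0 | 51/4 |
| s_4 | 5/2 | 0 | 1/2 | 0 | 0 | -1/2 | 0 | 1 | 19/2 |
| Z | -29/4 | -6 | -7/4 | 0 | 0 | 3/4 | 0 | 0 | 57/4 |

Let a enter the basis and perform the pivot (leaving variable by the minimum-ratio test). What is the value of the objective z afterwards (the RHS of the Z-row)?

Ratio test on column a — row 1: (65/4)/(11/4) = 65/11; row 2: (19/4)/(1/4) = 19; row 3: (51/4)/(5/4) = 51/5; row 4: (19/2)/(5/2) = 19/5. Minimum is 19/5 at row 4 (s_4 leaves); pivot element 5/2.
Pivot on row 4; the Z-row RHS becomes 57/4 − (-29/4)·(19/5) = 209/5.

209/5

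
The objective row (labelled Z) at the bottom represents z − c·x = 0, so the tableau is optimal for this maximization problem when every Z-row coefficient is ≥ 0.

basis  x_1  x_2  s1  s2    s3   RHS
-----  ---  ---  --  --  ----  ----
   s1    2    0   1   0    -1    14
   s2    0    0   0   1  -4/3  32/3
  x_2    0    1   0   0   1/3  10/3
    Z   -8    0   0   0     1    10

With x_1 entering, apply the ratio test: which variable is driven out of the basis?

s1

Column x_1 entries and ratios — s1: 14/2 = 7; s2: 0 ≤ 0, skip; x_2: 0 ≤ 0, skip.
Smallest ratio is 7 in the row of s1, so s1 leaves.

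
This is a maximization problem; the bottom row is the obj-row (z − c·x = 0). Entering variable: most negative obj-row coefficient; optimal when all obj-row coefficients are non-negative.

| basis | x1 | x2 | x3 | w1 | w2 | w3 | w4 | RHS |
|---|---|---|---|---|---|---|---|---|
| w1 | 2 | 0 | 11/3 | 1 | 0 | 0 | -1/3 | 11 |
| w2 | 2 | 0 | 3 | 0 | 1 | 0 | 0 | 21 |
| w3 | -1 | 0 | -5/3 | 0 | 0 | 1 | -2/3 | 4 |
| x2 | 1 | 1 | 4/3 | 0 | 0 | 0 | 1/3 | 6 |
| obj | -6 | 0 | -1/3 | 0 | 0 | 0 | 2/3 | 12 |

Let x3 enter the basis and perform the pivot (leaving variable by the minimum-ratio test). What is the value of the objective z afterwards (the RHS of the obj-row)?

13

Ratio test on column x3 — row 1: 11/(11/3) = 3; row 2: 21/3 = 7; row 3: entry -5/3 ≤ 0; row 4: 6/(4/3) = 9/2. Minimum is 3 at row 1 (w1 leaves); pivot element 11/3.
Pivot on row 1; the obj-row RHS becomes 12 − (-1/3)·3 = 13.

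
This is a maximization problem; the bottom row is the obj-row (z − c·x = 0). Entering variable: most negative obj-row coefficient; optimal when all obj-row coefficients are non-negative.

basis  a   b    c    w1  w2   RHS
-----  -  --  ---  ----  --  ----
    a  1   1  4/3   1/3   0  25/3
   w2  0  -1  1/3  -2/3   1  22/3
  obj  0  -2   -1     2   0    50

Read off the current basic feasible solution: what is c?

0

c is not in the basis, so in the current basic feasible solution c = 0.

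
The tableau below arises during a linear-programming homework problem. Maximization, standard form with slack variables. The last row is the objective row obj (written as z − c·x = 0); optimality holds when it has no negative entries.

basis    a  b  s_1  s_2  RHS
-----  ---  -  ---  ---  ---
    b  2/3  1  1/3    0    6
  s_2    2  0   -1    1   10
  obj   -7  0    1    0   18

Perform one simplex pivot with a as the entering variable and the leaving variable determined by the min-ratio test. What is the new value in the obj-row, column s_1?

Ratio test on column a — row 1: 6/(2/3) = 9; row 2: 10/2 = 5. Minimum is 5 at row 2 (s_2 leaves); pivot element 2.
Divide row 2 by 2; eliminate column a from the other rows.
obj-row update in column s_1: 1 − (-7)·(-1/2) = -5/2.

-5/2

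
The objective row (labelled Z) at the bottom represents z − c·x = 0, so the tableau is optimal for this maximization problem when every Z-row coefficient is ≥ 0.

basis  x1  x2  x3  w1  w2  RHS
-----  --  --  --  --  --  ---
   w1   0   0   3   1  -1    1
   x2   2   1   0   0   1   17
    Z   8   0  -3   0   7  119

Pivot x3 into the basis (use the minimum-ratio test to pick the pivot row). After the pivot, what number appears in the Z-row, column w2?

6

Ratio test on column x3 — row 1: 1/3 = 1/3; row 2: entry 0 ≤ 0. Minimum is 1/3 at row 1 (w1 leaves); pivot element 3.
Divide row 1 by 3; eliminate column x3 from the other rows.
Z-row update in column w2: 7 − (-3)·(-1/3) = 6.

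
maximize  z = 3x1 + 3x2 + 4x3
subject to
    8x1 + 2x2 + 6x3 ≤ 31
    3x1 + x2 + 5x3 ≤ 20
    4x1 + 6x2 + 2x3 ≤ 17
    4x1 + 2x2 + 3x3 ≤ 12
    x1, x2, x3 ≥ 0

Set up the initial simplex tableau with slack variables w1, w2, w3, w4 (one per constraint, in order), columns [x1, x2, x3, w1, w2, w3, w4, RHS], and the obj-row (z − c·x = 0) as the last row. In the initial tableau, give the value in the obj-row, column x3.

The obj-row carries the negated objective coefficients: the x3 entry is -4.

-4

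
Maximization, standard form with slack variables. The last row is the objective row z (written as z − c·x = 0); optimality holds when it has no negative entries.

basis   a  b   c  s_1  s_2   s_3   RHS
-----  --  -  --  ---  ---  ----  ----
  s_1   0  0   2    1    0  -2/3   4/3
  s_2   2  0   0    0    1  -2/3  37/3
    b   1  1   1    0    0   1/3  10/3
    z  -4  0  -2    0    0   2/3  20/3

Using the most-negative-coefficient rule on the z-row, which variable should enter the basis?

Negative z-row entries: a: -4, c: -2.
The most negative is -4 in column a, so a enters.

a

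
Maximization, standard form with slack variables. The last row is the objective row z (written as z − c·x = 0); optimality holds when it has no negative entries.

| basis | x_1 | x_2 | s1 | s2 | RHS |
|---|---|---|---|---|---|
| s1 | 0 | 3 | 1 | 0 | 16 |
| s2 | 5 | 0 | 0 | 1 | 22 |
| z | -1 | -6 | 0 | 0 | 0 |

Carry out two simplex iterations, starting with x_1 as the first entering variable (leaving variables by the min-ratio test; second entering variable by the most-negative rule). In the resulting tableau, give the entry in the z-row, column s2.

Ratio test on column x_1 — row 1: entry 0 ≤ 0; row 2: 22/5 = 22/5. Minimum is 22/5 at row 2 (s2 leaves); pivot element 5.
Divide row 2 by 5; eliminate column x_1 from the other rows.
Second iteration: most negative z-row entry is -6 in column x_2, so x_2 enters.
Ratio test on column x_2 — row 1: 16/3 = 16/3; row 2: entry 0 ≤ 0. Minimum is 16/3 at row 1 (s1 leaves); pivot element 3.
Divide row 1 by 3; eliminate column x_2 from the other rows.
After both pivots, the entry at the z-row, column s2 is 1/5.

1/5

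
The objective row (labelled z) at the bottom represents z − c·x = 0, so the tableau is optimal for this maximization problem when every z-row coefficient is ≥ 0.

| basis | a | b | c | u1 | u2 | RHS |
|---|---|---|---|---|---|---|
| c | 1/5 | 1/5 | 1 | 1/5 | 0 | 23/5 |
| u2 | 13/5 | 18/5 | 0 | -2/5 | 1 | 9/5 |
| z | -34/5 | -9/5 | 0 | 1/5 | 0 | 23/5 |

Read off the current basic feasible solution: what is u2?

u2 is basic (row 2); its value is the RHS of that row, 9/5.

9/5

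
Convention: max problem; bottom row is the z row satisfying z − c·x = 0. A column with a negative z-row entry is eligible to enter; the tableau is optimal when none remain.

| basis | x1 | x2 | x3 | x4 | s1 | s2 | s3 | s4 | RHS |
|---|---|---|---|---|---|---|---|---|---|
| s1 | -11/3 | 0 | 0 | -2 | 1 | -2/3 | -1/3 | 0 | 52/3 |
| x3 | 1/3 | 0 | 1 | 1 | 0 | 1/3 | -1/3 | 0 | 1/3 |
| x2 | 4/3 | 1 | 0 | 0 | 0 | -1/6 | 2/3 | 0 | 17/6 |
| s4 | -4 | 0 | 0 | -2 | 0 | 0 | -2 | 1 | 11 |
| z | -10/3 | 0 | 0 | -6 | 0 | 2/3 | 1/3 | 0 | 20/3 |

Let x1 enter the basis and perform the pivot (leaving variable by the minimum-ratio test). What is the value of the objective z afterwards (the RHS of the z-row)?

10

Ratio test on column x1 — row 1: entry -11/3 ≤ 0; row 2: (1/3)/(1/3) = 1; row 3: (17/6)/(4/3) = 17/8; row 4: entry -4 ≤ 0. Minimum is 1 at row 2 (x3 leaves); pivot element 1/3.
Pivot on row 2; the z-row RHS becomes 20/3 − (-10/3)·1 = 10.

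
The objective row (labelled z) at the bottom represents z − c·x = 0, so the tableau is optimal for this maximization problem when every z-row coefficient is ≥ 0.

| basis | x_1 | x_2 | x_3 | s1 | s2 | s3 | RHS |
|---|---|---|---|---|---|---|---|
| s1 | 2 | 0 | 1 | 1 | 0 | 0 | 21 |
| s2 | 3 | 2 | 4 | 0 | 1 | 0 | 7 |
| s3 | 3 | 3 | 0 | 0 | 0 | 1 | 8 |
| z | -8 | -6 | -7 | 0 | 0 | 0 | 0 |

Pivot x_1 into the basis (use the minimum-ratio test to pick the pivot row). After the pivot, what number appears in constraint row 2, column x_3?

Ratio test on column x_1 — row 1: 21/2 = 21/2; row 2: 7/3 = 7/3; row 3: 8/3 = 8/3. Minimum is 7/3 at row 2 (s2 leaves); pivot element 3.
Divide row 2 by 3; eliminate column x_1 from the other rows.
In the new row 2, the x_3 entry is the old entry divided by the pivot: 4/3 = 4/3.

4/3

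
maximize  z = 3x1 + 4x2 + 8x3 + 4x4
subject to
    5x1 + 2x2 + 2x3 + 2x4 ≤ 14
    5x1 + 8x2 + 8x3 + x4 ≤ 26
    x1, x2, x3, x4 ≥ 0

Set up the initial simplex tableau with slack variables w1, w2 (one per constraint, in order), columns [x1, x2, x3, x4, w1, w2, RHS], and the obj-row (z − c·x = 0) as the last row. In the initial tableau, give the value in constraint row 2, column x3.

8

Constraint 2 has coefficient 8 on x3.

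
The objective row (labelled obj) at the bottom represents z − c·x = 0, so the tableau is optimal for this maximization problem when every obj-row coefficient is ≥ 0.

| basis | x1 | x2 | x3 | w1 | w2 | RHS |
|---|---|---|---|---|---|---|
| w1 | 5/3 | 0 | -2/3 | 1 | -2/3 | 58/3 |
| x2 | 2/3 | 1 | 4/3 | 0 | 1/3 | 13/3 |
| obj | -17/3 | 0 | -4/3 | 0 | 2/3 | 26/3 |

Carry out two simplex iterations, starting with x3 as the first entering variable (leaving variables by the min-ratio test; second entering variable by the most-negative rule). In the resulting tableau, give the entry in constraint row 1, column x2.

-5/2

Ratio test on column x3 — row 1: entry -2/3 ≤ 0; row 2: (13/3)/(4/3) = 13/4. Minimum is 13/4 at row 2 (x2 leaves); pivot element 4/3.
Divide row 2 by 4/3; eliminate column x3 from the other rows.
Second iteration: most negative obj-row entry is -5 in column x1, so x1 enters.
Ratio test on column x1 — row 1: (43/2)/2 = 43/4; row 2: (13/4)/(1/2) = 13/2. Minimum is 13/2 at row 2 (x3 leaves); pivot element 1/2.
Divide row 2 by 1/2; eliminate column x1 from the other rows.
After both pivots, the entry at constraint row 1, column x2 is -5/2.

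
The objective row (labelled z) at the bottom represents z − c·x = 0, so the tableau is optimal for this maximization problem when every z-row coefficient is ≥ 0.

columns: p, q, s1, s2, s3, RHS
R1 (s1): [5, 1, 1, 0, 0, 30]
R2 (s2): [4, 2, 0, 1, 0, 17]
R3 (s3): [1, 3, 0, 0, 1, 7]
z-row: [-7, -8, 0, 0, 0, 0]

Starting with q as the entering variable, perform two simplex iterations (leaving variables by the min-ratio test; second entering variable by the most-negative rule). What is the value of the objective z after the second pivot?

Ratio test on column q — row 1: 30/1 = 30; row 2: 17/2 = 17/2; row 3: 7/3 = 7/3. Minimum is 7/3 at row 3 (s3 leaves); pivot element 3.
Pivot on row 3; the z-row RHS becomes 0 − (-8)·(7/3) = 56/3.
Next entering variable (most negative z-row entry -13/3): p.
Ratio test on column p — row 1: (83/3)/(14/3) = 83/14; row 2: (37/3)/(10/3) = 37/10; row 3: (7/3)/(1/3) = 7. Minimum is 37/10 at row 2 (s2 leaves); pivot element 10/3.
After the second pivot the z-row RHS is 56/3 − (-13/3)·(37/10) = 347/10.

347/10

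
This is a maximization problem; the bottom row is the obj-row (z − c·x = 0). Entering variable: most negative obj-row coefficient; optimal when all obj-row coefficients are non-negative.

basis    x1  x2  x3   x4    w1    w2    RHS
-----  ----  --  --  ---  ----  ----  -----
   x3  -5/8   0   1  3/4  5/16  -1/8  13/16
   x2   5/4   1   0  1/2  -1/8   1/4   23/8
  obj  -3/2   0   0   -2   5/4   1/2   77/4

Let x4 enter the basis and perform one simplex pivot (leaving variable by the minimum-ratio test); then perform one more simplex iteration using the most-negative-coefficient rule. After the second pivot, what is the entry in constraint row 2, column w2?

Ratio test on column x4 — row 1: (13/16)/(3/4) = 13/12; row 2: (23/8)/(1/2) = 23/4. Minimum is 13/12 at row 1 (x3 leaves); pivot element 3/4.
Divide row 1 by 3/4; eliminate column x4 from the other rows.
Second iteration: most negative obj-row entry is -19/6 in column x1, so x1 enters.
Ratio test on column x1 — row 1: entry -5/6 ≤ 0; row 2: (7/3)/(5/3) = 7/5. Minimum is 7/5 at row 2 (x2 leaves); pivot element 5/3.
Divide row 2 by 5/3; eliminate column x1 from the other rows.
After both pivots, the entry at constraint row 2, column w2 is 1/5.

1/5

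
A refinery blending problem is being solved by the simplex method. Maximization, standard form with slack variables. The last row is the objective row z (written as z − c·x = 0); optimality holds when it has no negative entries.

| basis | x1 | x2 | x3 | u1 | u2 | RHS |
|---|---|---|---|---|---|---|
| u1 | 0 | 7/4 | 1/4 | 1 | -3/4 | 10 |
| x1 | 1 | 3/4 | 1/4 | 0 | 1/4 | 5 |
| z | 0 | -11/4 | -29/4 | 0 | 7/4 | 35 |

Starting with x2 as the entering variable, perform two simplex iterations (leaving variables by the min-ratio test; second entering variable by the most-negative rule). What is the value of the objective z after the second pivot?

85

Ratio test on column x2 — row 1: 10/(7/4) = 40/7; row 2: 5/(3/4) = 20/3. Minimum is 40/7 at row 1 (u1 leaves); pivot element 7/4.
Pivot on row 1; the z-row RHS becomes 35 − (-11/4)·(40/7) = 355/7.
Next entering variable (most negative z-row entry -48/7): x3.
Ratio test on column x3 — row 1: (40/7)/(1/7) = 40; row 2: (5/7)/(1/7) = 5. Minimum is 5 at row 2 (x1 leaves); pivot element 1/7.
After the second pivot the z-row RHS is 355/7 − (-48/7)·5 = 85.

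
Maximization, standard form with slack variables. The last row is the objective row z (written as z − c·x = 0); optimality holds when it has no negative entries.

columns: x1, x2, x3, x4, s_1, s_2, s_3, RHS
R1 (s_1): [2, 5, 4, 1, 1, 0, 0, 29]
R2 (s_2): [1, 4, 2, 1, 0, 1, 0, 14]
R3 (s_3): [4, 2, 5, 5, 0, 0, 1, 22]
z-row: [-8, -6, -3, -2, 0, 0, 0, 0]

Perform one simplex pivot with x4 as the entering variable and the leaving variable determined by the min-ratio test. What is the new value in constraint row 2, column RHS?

48/5

Ratio test on column x4 — row 1: 29/1 = 29; row 2: 14/1 = 14; row 3: 22/5 = 22/5. Minimum is 22/5 at row 3 (s_3 leaves); pivot element 5.
Divide row 3 by 5; eliminate column x4 from the other rows.
Row 2 update in column RHS: 14 − 1·(22/5) = 48/5.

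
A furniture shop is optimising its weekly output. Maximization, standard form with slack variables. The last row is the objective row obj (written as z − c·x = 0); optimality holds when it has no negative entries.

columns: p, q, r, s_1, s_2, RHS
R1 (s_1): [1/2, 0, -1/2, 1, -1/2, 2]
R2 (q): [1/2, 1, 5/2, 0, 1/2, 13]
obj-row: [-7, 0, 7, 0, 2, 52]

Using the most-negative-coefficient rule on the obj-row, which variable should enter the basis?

p

Negative obj-row entries: p: -7.
The most negative is -7 in column p, so p enters.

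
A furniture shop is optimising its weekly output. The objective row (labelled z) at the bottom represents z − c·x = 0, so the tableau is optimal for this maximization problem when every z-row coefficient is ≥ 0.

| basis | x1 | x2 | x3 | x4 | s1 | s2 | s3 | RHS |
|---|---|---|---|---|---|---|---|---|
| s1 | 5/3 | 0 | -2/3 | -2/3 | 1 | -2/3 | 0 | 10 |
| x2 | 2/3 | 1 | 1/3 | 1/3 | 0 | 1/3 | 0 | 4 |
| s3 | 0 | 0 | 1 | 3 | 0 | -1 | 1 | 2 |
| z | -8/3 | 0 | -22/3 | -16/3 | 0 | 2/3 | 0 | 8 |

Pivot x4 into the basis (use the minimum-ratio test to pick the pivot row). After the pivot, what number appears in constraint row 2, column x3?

2/9

Ratio test on column x4 — row 1: entry -2/3 ≤ 0; row 2: 4/(1/3) = 12; row 3: 2/3 = 2/3. Minimum is 2/3 at row 3 (s3 leaves); pivot element 3.
Divide row 3 by 3; eliminate column x4 from the other rows.
Row 2 update in column x3: 1/3 − (1/3)·(1/3) = 2/9.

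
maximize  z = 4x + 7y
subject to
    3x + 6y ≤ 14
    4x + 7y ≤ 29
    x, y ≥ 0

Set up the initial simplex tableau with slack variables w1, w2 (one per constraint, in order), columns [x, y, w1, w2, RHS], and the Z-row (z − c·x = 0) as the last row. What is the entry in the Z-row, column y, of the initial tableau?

The Z-row carries the negated objective coefficients: the y entry is -7.

-7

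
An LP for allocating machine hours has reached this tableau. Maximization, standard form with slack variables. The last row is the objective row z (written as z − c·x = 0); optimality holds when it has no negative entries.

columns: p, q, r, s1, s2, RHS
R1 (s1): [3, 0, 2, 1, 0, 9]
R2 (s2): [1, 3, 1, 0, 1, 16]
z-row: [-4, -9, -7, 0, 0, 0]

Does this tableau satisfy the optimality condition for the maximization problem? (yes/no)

no

The z-row has a negative entry -9 in column q, so it is not optimal.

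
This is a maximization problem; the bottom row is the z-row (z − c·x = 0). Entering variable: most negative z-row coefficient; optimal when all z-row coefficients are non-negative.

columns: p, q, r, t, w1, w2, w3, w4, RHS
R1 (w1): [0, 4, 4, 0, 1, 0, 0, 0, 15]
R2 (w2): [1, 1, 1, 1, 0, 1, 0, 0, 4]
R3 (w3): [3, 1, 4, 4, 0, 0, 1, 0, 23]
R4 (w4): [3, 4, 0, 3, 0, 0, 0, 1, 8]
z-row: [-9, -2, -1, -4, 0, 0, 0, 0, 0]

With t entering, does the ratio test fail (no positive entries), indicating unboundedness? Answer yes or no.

no

Column t has positive entries in row(s) 2, 3, 4, so the ratio test bounds it — not unbounded.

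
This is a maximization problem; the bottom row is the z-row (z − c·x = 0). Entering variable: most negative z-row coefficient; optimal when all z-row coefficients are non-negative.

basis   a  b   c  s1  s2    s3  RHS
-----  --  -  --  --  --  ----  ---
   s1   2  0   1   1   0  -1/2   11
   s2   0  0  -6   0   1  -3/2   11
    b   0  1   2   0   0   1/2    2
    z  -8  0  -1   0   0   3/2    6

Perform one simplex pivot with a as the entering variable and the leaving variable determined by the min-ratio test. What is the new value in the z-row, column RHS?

50

Ratio test on column a — row 1: 11/2 = 11/2; row 2: entry 0 ≤ 0; row 3: entry 0 ≤ 0. Minimum is 11/2 at row 1 (s1 leaves); pivot element 2.
Divide row 1 by 2; eliminate column a from the other rows.
z-row update in column RHS: 6 − (-8)·(11/2) = 50.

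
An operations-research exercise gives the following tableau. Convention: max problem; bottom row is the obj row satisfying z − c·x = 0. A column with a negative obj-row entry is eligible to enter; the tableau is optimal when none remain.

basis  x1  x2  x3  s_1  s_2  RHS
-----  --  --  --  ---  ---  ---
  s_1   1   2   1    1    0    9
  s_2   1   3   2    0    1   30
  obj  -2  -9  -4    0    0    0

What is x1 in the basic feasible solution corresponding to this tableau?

0

x1 is not in the basis, so in the current basic feasible solution x1 = 0.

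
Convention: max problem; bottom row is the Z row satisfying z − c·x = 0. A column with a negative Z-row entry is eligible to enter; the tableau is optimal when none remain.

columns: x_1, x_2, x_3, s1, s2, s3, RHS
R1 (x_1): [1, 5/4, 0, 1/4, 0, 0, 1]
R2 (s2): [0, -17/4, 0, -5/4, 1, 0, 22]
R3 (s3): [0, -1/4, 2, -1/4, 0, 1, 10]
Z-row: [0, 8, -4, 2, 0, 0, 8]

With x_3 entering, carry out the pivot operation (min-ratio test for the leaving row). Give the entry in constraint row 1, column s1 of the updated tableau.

Ratio test on column x_3 — row 1: entry 0 ≤ 0; row 2: entry 0 ≤ 0; row 3: 10/2 = 5. Minimum is 5 at row 3 (s3 leaves); pivot element 2.
Divide row 3 by 2; eliminate column x_3 from the other rows.
Row 1 update in column s1: 1/4 − 0·(-1/8) = 1/4.

1/4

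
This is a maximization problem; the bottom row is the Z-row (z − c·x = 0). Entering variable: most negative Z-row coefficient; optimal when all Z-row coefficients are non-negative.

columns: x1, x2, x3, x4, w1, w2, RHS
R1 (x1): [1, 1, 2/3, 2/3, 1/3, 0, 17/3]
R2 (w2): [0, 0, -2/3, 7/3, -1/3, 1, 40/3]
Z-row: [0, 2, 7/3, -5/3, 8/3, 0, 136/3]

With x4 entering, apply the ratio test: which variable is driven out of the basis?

w2

Column x4 entries and ratios — x1: (17/3)/(2/3) = 17/2; w2: (40/3)/(7/3) = 40/7.
Smallest ratio is 40/7 in the row of w2, so w2 leaves.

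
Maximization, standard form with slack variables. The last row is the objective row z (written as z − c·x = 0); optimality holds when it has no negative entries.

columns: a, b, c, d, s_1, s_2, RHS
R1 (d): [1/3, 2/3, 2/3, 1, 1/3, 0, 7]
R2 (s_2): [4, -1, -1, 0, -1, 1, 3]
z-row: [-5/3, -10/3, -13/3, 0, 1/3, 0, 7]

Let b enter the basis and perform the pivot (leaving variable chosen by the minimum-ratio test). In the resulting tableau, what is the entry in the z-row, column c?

Ratio test on column b — row 1: 7/(2/3) = 21/2; row 2: entry -1 ≤ 0. Minimum is 21/2 at row 1 (d leaves); pivot element 2/3.
Divide row 1 by 2/3; eliminate column b from the other rows.
z-row update in column c: -13/3 − (-10/3)·1 = -1.

-1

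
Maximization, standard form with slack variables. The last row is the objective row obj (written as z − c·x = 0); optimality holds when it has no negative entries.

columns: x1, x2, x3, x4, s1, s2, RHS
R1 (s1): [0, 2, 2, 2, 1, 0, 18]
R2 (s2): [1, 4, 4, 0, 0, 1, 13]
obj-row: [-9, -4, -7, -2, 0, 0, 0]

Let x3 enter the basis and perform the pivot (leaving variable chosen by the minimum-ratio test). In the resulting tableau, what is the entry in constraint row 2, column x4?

0

Ratio test on column x3 — row 1: 18/2 = 9; row 2: 13/4 = 13/4. Minimum is 13/4 at row 2 (s2 leaves); pivot element 4.
Divide row 2 by 4; eliminate column x3 from the other rows.
In the new row 2, the x4 entry is the old entry divided by the pivot: 0/4 = 0.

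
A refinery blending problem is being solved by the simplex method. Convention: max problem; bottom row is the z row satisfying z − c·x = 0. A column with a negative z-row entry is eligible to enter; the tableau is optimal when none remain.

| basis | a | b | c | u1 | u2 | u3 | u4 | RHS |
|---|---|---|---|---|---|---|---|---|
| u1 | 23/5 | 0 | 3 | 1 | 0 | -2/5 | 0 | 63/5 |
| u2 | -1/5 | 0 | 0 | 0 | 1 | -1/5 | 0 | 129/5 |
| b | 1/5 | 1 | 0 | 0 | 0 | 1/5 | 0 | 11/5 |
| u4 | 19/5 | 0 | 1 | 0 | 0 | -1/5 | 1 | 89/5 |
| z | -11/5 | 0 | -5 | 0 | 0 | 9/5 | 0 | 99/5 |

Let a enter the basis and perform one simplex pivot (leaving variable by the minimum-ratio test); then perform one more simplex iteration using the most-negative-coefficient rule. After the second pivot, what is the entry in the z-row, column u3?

Ratio test on column a — row 1: (63/5)/(23/5) = 63/23; row 2: entry -1/5 ≤ 0; row 3: (11/5)/(1/5) = 11; row 4: (89/5)/(19/5) = 89/19. Minimum is 63/23 at row 1 (u1 leaves); pivot element 23/5.
Divide row 1 by 23/5; eliminate column a from the other rows.
Second iteration: most negative z-row entry is -82/23 in column c, so c enters.
Ratio test on column c — row 1: (63/23)/(15/23) = 21/5; row 2: (606/23)/(3/23) = 202; row 3: entry -3/23 ≤ 0; row 4: entry -34/23 ≤ 0. Minimum is 21/5 at row 1 (a leaves); pivot element 15/23.
Divide row 1 by 15/23; eliminate column c from the other rows.
After both pivots, the entry at the z-row, column u3 is 17/15.

17/15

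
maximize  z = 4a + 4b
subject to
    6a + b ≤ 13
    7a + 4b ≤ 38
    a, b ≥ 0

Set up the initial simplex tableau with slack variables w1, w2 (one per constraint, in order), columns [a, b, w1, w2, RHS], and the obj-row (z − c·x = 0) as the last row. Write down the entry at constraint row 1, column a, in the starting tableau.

6

Constraint 1 has coefficient 6 on a.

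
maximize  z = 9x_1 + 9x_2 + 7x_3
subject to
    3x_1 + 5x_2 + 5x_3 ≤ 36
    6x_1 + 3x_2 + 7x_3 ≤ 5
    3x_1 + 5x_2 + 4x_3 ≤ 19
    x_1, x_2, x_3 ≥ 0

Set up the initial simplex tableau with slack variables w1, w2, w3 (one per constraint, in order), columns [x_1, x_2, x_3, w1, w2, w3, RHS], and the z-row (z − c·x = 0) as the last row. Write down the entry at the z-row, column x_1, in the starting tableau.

-9

The z-row carries the negated objective coefficients: the x_1 entry is -9.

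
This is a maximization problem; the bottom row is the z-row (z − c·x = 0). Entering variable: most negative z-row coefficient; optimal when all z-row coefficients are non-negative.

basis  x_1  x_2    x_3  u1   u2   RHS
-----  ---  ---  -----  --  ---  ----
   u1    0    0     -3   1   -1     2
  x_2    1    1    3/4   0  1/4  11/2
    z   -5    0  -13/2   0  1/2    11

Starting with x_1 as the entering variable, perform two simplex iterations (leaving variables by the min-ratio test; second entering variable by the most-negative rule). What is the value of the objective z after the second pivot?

Ratio test on column x_1 — row 1: entry 0 ≤ 0; row 2: (11/2)/1 = 11/2. Minimum is 11/2 at row 2 (x_2 leaves); pivot element 1.
Pivot on row 2; the z-row RHS becomes 11 − (-5)·(11/2) = 77/2.
Next entering variable (most negative z-row entry -11/4): x_3.
Ratio test on column x_3 — row 1: entry -3 ≤ 0; row 2: (11/2)/(3/4) = 22/3. Minimum is 22/3 at row 2 (x_1 leaves); pivot element 3/4.
After the second pivot the z-row RHS is 77/2 − (-11/4)·(22/3) = 176/3.

176/3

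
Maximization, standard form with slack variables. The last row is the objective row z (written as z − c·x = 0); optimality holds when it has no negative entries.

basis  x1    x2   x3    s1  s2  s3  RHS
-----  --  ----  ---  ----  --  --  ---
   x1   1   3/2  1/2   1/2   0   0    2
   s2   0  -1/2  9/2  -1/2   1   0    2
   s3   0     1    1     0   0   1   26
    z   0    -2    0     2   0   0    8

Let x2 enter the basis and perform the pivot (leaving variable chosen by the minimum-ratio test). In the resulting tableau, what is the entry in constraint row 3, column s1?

-1/3

Ratio test on column x2 — row 1: 2/(3/2) = 4/3; row 2: entry -1/2 ≤ 0; row 3: 26/1 = 26. Minimum is 4/3 at row 1 (x1 leaves); pivot element 3/2.
Divide row 1 by 3/2; eliminate column x2 from the other rows.
Row 3 update in column s1: 0 − 1·(1/3) = -1/3.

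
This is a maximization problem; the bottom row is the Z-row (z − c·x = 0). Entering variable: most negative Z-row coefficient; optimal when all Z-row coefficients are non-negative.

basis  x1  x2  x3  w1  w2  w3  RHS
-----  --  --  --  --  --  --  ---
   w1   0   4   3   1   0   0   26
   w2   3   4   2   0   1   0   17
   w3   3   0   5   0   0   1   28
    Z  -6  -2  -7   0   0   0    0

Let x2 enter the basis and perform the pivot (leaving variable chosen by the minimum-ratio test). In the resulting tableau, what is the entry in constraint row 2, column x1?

3/4

Ratio test on column x2 — row 1: 26/4 = 13/2; row 2: 17/4 = 17/4; row 3: entry 0 ≤ 0. Minimum is 17/4 at row 2 (w2 leaves); pivot element 4.
Divide row 2 by 4; eliminate column x2 from the other rows.
In the new row 2, the x1 entry is the old entry divided by the pivot: 3/4 = 3/4.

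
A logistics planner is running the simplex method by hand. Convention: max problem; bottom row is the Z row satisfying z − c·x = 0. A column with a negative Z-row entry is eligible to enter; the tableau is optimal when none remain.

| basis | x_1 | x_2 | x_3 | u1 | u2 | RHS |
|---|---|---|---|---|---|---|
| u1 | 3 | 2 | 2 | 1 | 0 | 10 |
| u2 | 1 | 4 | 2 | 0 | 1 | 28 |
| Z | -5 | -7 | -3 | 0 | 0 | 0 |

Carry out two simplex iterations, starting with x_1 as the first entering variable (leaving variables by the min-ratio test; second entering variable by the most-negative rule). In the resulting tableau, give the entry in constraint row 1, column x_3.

Ratio test on column x_1 — row 1: 10/3 = 10/3; row 2: 28/1 = 28. Minimum is 10/3 at row 1 (u1 leaves); pivot element 3.
Divide row 1 by 3; eliminate column x_1 from the other rows.
Second iteration: most negative Z-row entry is -11/3 in column x_2, so x_2 enters.
Ratio test on column x_2 — row 1: (10/3)/(2/3) = 5; row 2: (74/3)/(10/3) = 37/5. Minimum is 5 at row 1 (x_1 leaves); pivot element 2/3.
Divide row 1 by 2/3; eliminate column x_2 from the other rows.
After both pivots, the entry at constraint row 1, column x_3 is 1.

1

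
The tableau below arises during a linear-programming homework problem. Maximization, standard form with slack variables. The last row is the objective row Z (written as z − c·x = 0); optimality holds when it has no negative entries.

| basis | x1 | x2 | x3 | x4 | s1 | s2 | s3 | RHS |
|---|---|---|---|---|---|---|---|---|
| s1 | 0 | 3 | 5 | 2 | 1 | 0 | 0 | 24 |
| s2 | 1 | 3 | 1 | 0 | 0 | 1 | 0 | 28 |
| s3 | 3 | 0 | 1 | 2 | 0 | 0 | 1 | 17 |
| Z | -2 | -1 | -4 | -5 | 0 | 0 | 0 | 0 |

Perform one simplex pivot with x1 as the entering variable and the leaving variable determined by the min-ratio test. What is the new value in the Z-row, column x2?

-1

Ratio test on column x1 — row 1: entry 0 ≤ 0; row 2: 28/1 = 28; row 3: 17/3 = 17/3. Minimum is 17/3 at row 3 (s3 leaves); pivot element 3.
Divide row 3 by 3; eliminate column x1 from the other rows.
Z-row update in column x2: -1 − (-2)·0 = -1.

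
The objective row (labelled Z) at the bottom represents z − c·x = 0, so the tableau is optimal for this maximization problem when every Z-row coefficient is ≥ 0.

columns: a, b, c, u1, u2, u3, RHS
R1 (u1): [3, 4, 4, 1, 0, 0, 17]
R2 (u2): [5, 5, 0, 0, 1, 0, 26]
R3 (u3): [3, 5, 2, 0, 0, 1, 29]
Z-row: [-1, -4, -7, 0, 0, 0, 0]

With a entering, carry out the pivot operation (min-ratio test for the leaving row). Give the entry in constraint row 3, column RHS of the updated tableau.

67/5

Ratio test on column a — row 1: 17/3 = 17/3; row 2: 26/5 = 26/5; row 3: 29/3 = 29/3. Minimum is 26/5 at row 2 (u2 leaves); pivot element 5.
Divide row 2 by 5; eliminate column a from the other rows.
Row 3 update in column RHS: 29 − 3·(26/5) = 67/5.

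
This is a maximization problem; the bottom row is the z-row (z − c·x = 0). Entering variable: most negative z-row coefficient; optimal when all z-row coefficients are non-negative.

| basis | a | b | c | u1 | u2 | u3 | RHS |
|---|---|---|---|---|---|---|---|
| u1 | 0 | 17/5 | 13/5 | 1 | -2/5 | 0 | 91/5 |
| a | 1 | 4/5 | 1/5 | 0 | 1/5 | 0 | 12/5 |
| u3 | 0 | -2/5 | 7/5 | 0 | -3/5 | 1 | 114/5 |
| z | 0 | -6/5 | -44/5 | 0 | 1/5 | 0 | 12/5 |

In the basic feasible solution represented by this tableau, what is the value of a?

a is basic (row 2); its value is the RHS of that row, 12/5.

12/5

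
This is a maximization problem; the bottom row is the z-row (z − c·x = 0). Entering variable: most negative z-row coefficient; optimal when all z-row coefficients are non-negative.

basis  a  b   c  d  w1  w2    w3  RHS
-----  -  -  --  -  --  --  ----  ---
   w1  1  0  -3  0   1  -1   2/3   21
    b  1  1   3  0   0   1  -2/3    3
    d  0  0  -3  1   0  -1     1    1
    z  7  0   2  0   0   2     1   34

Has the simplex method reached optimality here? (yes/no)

yes

Every z-row coefficient is ≥ 0, so the tableau is optimal.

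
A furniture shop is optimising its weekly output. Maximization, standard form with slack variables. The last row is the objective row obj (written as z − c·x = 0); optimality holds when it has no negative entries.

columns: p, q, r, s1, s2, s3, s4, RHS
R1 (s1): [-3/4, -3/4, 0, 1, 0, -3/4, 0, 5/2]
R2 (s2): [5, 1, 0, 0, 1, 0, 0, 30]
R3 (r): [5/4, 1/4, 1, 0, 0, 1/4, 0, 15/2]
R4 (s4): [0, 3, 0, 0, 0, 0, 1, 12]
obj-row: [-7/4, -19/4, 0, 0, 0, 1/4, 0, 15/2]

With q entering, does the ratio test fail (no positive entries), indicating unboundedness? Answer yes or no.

Column q has positive entries in row(s) 2, 3, 4, so the ratio test bounds it — not unbounded.

no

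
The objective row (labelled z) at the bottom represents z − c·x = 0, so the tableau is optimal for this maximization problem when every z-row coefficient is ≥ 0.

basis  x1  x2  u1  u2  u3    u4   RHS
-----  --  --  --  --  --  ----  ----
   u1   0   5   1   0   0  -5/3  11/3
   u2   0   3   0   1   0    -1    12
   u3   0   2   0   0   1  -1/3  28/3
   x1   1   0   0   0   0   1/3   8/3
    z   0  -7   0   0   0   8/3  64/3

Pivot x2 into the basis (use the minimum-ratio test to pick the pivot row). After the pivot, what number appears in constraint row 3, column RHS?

118/15

Ratio test on column x2 — row 1: (11/3)/5 = 11/15; row 2: 12/3 = 4; row 3: (28/3)/2 = 14/3; row 4: entry 0 ≤ 0. Minimum is 11/15 at row 1 (u1 leaves); pivot element 5.
Divide row 1 by 5; eliminate column x2 from the other rows.
Row 3 update in column RHS: 28/3 − 2·(11/15) = 118/15.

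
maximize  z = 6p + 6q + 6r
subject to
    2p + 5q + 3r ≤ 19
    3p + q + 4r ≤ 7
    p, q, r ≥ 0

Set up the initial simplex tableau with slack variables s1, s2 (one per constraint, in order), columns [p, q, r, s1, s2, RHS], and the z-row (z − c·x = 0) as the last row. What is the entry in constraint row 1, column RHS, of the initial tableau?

19

The RHS of constraint 1 is b_1 = 19.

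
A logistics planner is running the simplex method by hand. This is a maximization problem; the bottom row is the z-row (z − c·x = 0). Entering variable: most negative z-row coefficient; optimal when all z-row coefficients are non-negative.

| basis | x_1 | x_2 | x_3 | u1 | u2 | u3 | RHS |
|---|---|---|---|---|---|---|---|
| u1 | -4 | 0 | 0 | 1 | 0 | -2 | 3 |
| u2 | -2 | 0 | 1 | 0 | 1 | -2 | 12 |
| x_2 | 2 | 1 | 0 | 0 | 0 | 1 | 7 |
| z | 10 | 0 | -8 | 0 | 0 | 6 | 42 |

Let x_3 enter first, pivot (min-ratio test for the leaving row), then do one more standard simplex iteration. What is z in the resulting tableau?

208

Ratio test on column x_3 — row 1: entry 0 ≤ 0; row 2: 12/1 = 12; row 3: entry 0 ≤ 0. Minimum is 12 at row 2 (u2 leaves); pivot element 1.
Pivot on row 2; the z-row RHS becomes 42 − (-8)·12 = 138.
Next entering variable (most negative z-row entry -10): u3.
Ratio test on column u3 — row 1: entry -2 ≤ 0; row 2: entry -2 ≤ 0; row 3: 7/1 = 7. Minimum is 7 at row 3 (x_2 leaves); pivot element 1.
After the second pivot the z-row RHS is 138 − (-10)·7 = 208.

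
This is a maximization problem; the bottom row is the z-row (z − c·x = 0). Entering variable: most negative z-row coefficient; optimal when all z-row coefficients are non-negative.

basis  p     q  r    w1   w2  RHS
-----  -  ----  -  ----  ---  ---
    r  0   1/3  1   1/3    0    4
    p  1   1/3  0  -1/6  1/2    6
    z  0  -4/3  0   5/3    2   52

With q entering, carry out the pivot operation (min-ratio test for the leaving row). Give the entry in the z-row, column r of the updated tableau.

4

Ratio test on column q — row 1: 4/(1/3) = 12; row 2: 6/(1/3) = 18. Minimum is 12 at row 1 (r leaves); pivot element 1/3.
Divide row 1 by 1/3; eliminate column q from the other rows.
z-row update in column r: 0 − (-4/3)·3 = 4.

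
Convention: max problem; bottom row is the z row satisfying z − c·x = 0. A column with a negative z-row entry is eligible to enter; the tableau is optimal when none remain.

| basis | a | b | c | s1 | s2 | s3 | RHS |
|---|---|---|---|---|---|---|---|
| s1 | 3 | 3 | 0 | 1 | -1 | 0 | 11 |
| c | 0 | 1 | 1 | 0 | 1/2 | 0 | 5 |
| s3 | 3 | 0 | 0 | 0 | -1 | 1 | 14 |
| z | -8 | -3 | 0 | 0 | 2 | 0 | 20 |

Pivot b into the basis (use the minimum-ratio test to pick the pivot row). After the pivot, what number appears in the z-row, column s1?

Ratio test on column b — row 1: 11/3 = 11/3; row 2: 5/1 = 5; row 3: entry 0 ≤ 0. Minimum is 11/3 at row 1 (s1 leaves); pivot element 3.
Divide row 1 by 3; eliminate column b from the other rows.
z-row update in column s1: 0 − (-3)·(1/3) = 1.

1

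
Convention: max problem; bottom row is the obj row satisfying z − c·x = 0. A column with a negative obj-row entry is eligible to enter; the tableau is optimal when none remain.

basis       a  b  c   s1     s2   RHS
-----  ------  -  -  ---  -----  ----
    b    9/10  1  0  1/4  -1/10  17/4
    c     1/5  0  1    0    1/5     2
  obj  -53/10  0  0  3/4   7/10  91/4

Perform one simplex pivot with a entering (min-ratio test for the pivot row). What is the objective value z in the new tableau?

430/9

Ratio test on column a — row 1: (17/4)/(9/10) = 85/18; row 2: 2/(1/5) = 10. Minimum is 85/18 at row 1 (b leaves); pivot element 9/10.
Pivot on row 1; the obj-row RHS becomes 91/4 − (-53/10)·(85/18) = 430/9.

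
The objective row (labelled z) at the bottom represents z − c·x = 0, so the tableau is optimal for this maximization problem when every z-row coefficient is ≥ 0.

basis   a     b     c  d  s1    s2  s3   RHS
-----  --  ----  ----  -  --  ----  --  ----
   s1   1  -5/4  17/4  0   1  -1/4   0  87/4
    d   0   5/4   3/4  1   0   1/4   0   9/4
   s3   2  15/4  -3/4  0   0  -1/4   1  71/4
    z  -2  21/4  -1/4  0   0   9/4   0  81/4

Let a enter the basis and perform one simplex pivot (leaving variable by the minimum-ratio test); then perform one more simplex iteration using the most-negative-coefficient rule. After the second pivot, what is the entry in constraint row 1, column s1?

Ratio test on column a — row 1: (87/4)/1 = 87/4; row 2: entry 0 ≤ 0; row 3: (71/4)/2 = 71/8. Minimum is 71/8 at row 3 (s3 leaves); pivot element 2.
Divide row 3 by 2; eliminate column a from the other rows.
Second iteration: most negative z-row entry is -1 in column c, so c enters.
Ratio test on column c — row 1: (103/8)/(37/8) = 103/37; row 2: (9/4)/(3/4) = 3; row 3: entry -3/8 ≤ 0. Minimum is 103/37 at row 1 (s1 leaves); pivot element 37/8.
Divide row 1 by 37/8; eliminate column c from the other rows.
After both pivots, the entry at constraint row 1, column s1 is 8/37.

8/37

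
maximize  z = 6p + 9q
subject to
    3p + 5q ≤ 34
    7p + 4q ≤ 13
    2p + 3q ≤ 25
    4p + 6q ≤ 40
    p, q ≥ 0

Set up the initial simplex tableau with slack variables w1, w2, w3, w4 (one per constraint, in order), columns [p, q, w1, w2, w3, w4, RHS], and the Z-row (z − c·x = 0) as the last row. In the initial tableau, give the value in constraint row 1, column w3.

Slack w3 belongs to constraint 3; its column is the unit vector e_3, so the entry in row 1 is 0.

0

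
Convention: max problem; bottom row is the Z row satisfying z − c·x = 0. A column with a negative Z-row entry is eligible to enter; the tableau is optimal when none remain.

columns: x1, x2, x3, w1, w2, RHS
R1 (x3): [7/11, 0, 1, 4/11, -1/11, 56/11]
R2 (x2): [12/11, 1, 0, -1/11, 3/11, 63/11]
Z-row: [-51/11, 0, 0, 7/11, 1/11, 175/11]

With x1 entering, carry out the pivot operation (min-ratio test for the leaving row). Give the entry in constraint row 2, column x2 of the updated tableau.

11/12

Ratio test on column x1 — row 1: (56/11)/(7/11) = 8; row 2: (63/11)/(12/11) = 21/4. Minimum is 21/4 at row 2 (x2 leaves); pivot element 12/11.
Divide row 2 by 12/11; eliminate column x1 from the other rows.
In the new row 2, the x2 entry is the old entry divided by the pivot: 1/(12/11) = 11/12.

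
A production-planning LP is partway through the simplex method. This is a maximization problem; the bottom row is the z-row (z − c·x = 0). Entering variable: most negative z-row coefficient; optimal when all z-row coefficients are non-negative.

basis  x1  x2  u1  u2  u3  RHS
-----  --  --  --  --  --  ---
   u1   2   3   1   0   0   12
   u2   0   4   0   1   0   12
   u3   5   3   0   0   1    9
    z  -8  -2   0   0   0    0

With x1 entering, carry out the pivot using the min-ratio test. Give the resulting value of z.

72/5

Ratio test on column x1 — row 1: 12/2 = 6; row 2: entry 0 ≤ 0; row 3: 9/5 = 9/5. Minimum is 9/5 at row 3 (u3 leaves); pivot element 5.
Pivot on row 3; the z-row RHS becomes 0 − (-8)·(9/5) = 72/5.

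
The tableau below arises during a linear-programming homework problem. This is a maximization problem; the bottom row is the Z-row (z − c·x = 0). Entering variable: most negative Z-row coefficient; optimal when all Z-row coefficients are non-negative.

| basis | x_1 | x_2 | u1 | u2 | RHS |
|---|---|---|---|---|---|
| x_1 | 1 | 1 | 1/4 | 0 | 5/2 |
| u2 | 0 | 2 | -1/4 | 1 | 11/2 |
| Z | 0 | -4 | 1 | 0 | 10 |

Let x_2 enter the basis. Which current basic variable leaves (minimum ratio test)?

x_1

Column x_2 entries and ratios — x_1: (5/2)/1 = 5/2; u2: (11/2)/2 = 11/4.
Smallest ratio is 5/2 in the row of x_1, so x_1 leaves.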